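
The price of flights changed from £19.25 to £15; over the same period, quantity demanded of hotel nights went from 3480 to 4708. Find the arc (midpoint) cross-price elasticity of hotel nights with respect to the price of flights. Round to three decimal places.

ΔQ_A = 4708 − 3480 = 1228; ΔP_B = 15 − 19.25 = -4.25.
Midpoints: Q̄_A = 4094.0, P̄_B = 17.12.
ε = (ΔQ_A/Q̄_A)/(ΔP_B/P̄_B) = (1228/4094.0)/(-4.25/17.12) ≈ -1.209.
ε < 0: hotel nights and flights are complements.

-1.209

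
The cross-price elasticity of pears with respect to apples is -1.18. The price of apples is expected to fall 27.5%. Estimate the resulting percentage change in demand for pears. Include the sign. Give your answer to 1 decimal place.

%ΔQ ≈ ε × %ΔP of apples = -1.18 × (-27.5%) = 32.5%.

32.5%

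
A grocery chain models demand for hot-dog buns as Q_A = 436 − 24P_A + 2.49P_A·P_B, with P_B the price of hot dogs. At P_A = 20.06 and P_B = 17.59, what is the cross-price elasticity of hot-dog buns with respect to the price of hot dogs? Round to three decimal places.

1.055

At P_A = 20.06 and P_B = 17.59: Q_A = 833.170.
∂Q_A/∂P_B = 2.49P_A = 2.49(20.06) = 49.9494.
ε = (∂Q_A/∂P_B)(P_B/Q_A) = 49.9494 × (17.59/833.170) ≈ 1.055.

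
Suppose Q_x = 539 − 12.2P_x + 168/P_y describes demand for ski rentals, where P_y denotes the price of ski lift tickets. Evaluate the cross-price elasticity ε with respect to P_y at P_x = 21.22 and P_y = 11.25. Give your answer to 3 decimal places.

At P_x = 21.22 and P_y = 11.25: Q_x = 295.049.
∂Q_x/∂P_y = −168/P_y² = -1.3274.
ε = (∂Q_x/∂P_y)(P_y/Q_x) = -1.3274 × (11.25/295.049) ≈ -0.051.
ε < 0: complements.

-0.051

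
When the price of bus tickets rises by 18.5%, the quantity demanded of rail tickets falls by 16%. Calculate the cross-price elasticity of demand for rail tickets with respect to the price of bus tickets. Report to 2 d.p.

-0.86

ε = (%ΔQ of rail tickets) / (%ΔP of bus tickets) = (-16%) / (18.5%) ≈ -0.86.
Negative cross-price elasticity: complements.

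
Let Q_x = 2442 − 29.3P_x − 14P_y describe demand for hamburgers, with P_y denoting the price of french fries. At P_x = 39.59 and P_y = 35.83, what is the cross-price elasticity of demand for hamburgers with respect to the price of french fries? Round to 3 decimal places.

-0.643

At P_x = 39.59 and P_y = 35.83: Q_x = 780.393.
∂Q_x/∂P_y = -14.
ε = (∂Q_x/∂P_y)(P_y/Q_x) = -14 × (35.83/780.393) ≈ -0.643.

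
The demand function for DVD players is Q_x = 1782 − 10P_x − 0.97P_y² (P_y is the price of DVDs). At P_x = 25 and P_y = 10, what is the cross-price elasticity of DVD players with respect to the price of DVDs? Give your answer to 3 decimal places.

-0.135

At P_x = 25 and P_y = 10: Q_x = 1435.
∂Q_x/∂P_y = -1.94P_y = -1.94(10) = -19.4000.
ε = (∂Q_x/∂P_y)(P_y/Q_x) = -19.4000 × (10/1435) ≈ -0.135.
ε < 0: complements.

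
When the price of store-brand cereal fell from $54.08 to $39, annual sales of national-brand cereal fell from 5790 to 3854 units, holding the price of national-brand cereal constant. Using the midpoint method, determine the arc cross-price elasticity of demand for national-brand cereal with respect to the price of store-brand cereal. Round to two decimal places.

ΔQ_A = 3854 − 5790 = -1936; ΔP_B = 39 − 54.08 = -15.08.
Midpoints: Q̄_A = 4822.0, P̄_B = 46.54.
ε = (ΔQ_A/Q̄_A)/(ΔP_B/P̄_B) = (-1936/4822.0)/(-15.08/46.54) ≈ 1.24.

1.24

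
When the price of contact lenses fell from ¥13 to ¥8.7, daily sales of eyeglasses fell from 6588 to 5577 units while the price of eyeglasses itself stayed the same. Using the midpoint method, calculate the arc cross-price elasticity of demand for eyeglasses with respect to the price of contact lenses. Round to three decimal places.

0.419

ΔQ_A = 5577 − 6588 = -1011; ΔP_B = 8.7 − 13 = -4.3.
Midpoints: Q̄_A = 6082.5, P̄_B = 10.85.
ε = (ΔQ_A/Q̄_A)/(ΔP_B/P̄_B) = (-1011/6082.5)/(-4.3/10.85) ≈ 0.419.
ε > 0: eyeglasses and contact lenses are substitutes.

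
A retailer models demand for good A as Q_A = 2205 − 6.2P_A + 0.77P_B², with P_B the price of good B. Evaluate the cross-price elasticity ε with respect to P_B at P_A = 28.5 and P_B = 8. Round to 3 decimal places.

0.047

At P_A = 28.5 and P_B = 8: Q_A = 2077.58.
∂Q_A/∂P_B = 1.54P_B = 1.54(8) = 12.3200.
ε = (∂Q_A/∂P_B)(P_B/Q_A) = 12.3200 × (8/2077.58) ≈ 0.047.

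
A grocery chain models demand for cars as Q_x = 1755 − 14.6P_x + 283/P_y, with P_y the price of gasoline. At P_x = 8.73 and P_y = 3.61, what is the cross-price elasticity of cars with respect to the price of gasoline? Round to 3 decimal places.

-0.046

At P_x = 8.73 and P_y = 3.61: Q_x = 1705.935.
∂Q_x/∂P_y = −283/P_y² = -21.7156.
ε = (∂Q_x/∂P_y)(P_y/Q_x) = -21.7156 × (3.61/1705.935) ≈ -0.046.
ε < 0: complements.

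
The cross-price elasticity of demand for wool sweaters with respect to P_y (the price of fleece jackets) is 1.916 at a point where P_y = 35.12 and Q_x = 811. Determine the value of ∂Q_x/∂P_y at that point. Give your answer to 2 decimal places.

ε = (∂Q_x/∂P_y)·(P_y/Q_x) ⇒ ∂Q_x/∂P_y = ε·Q_x/P_y = 1.916 × 811/35.12 ≈ 44.24.

44.24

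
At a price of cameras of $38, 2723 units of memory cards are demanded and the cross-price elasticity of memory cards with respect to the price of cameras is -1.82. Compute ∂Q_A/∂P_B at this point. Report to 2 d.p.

ε = (∂Q_A/∂P_B)·(P_B/Q_A) ⇒ ∂Q_A/∂P_B = ε·Q_A/P_B = -1.82 × 2723/38 ≈ -130.42.

-130.42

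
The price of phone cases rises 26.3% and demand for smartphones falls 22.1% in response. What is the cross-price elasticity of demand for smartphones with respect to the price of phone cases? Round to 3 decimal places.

ε = (%ΔQ of smartphones) / (%ΔP of phone cases) = (-22.1%) / (26.3%) ≈ -0.840.
Negative cross-price elasticity: complements.

-0.840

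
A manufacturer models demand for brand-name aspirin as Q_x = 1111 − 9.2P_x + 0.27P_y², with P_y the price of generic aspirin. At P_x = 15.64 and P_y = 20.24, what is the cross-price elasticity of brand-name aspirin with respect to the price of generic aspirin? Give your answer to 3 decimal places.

At P_x = 15.64 and P_y = 20.24: Q_x = 1077.720.
∂Q_x/∂P_y = 0.54P_y = 0.54(20.24) = 10.9296.
ε = (∂Q_x/∂P_y)(P_y/Q_x) = 10.9296 × (20.24/1077.720) ≈ 0.205.

0.205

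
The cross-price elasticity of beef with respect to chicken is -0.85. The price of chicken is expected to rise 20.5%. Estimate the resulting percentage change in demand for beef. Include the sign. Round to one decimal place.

-17.4%

%ΔQ ≈ ε × %ΔP of chicken = -0.85 × (20.5%) = -17.4%.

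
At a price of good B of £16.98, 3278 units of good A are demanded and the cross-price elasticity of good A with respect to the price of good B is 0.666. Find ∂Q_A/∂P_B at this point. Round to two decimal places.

ε = (∂Q_A/∂P_B)·(P_B/Q_A) ⇒ ∂Q_A/∂P_B = ε·Q_A/P_B = 0.666 × 3278/16.98 ≈ 128.57.

128.57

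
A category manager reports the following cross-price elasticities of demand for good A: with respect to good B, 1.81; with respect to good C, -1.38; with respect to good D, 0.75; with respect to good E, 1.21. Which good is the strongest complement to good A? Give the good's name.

Complements have ε < 0. The most negative value is -1.38 (good C).

good C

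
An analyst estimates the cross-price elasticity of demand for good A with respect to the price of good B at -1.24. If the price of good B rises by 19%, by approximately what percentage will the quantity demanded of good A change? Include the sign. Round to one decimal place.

%ΔQ ≈ ε × %ΔP of good B = -1.24 × (19%) = -23.6%.
Demand for good A falls by about 23.6%.

-23.6%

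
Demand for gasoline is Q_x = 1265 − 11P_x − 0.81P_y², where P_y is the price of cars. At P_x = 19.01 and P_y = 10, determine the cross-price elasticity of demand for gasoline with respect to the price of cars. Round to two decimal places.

-0.17

At P_x = 19.01 and P_y = 10: Q_x = 974.89.
∂Q_x/∂P_y = -1.62P_y = -1.62(10) = -16.2000.
ε = (∂Q_x/∂P_y)(P_y/Q_x) = -16.2000 × (10/974.89) ≈ -0.17.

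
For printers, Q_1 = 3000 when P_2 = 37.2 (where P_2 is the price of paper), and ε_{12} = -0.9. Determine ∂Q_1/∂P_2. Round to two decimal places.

ε = (∂Q_1/∂P_2)·(P_2/Q_1) ⇒ ∂Q_1/∂P_2 = ε·Q_1/P_2 = -0.9 × 3000/37.2 ≈ -72.58.

-72.58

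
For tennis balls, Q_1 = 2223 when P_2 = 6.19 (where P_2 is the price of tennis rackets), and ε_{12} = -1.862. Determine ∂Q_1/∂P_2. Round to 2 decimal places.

ε = (∂Q_1/∂P_2)·(P_2/Q_1) ⇒ ∂Q_1/∂P_2 = ε·Q_1/P_2 = -1.862 × 2223/6.19 ≈ -668.70.

-668.70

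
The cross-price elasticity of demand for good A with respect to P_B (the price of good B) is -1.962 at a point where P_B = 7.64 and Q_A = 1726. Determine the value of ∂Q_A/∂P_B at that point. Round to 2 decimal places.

ε = (∂Q_A/∂P_B)·(P_B/Q_A) ⇒ ∂Q_A/∂P_B = ε·Q_A/P_B = -1.962 × 1726/7.64 ≈ -443.25.

-443.25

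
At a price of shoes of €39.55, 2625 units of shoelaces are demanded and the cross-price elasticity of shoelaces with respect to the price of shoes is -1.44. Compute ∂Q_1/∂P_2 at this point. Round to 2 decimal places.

ε = (∂Q_1/∂P_2)·(P_2/Q_1) ⇒ ∂Q_1/∂P_2 = ε·Q_1/P_2 = -1.44 × 2625/39.55 ≈ -95.58.

-95.58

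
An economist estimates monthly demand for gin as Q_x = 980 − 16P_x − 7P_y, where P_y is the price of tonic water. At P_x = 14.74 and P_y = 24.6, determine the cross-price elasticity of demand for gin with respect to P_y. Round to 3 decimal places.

At P_x = 14.74 and P_y = 24.6: Q_x = 571.96.
∂Q_x/∂P_y = -7.
ε = (∂Q_x/∂P_y)(P_y/Q_x) = -7 × (24.6/571.96) ≈ -0.301.

-0.301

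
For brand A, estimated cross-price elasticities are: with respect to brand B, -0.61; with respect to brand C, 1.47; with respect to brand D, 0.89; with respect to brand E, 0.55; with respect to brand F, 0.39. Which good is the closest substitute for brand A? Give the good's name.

brand C

Substitutes have ε > 0. Among the positive values, 1.47 (brand C) is largest.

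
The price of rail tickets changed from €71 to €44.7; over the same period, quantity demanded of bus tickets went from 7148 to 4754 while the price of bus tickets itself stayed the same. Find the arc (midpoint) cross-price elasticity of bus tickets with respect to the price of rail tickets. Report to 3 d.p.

ΔQ_A = 4754 − 7148 = -2394; ΔP_B = 44.7 − 71 = -26.3.
Midpoints: Q̄_A = 5951.0, P̄_B = 57.85.
ε = (ΔQ_A/Q̄_A)/(ΔP_B/P̄_B) = (-2394/5951.0)/(-26.3/57.85) ≈ 0.885.

0.885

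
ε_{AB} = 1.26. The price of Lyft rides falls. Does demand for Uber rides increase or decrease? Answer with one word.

ε > 0 and the price of Lyft rides falls, so the quantity of Uber rides moves in the same direction: it decreases.

decrease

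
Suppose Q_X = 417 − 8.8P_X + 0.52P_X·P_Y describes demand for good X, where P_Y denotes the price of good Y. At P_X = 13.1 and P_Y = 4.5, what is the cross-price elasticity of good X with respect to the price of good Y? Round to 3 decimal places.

At P_X = 13.1 and P_Y = 4.5: Q_X = 332.374.
∂Q_X/∂P_Y = 0.52P_X = 0.52(13.1) = 6.8120.
ε = (∂Q_X/∂P_Y)(P_Y/Q_X) = 6.8120 × (4.5/332.374) ≈ 0.092.
ε > 0: substitutes.

0.092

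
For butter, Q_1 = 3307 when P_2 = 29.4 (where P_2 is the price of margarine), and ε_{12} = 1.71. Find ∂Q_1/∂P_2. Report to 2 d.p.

192.35

ε = (∂Q_1/∂P_2)·(P_2/Q_1) ⇒ ∂Q_1/∂P_2 = ε·Q_1/P_2 = 1.71 × 3307/29.4 ≈ 192.35.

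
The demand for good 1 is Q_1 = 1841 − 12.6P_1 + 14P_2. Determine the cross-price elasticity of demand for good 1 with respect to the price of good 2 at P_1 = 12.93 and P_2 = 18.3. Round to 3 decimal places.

0.132

At P_1 = 12.93 and P_2 = 18.3: Q_1 = 1934.282.
∂Q_1/∂P_2 = 14.
ε = (∂Q_1/∂P_2)(P_2/Q_1) = 14 × (18.3/1934.282) ≈ 0.132.
Since ε > 0, good 1 and good 2 are substitutes.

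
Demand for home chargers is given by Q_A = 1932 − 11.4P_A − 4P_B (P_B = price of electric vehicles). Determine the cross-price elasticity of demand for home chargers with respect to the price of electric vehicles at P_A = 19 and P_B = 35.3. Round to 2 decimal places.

At P_A = 19 and P_B = 35.3: Q_A = 1574.2.
∂Q_A/∂P_B = -4.
ε = (∂Q_A/∂P_B)(P_B/Q_A) = -4 × (35.3/1574.2) ≈ -0.09.

-0.09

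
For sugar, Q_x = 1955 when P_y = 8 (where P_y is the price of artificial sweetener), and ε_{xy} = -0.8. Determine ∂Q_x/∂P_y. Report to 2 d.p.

-195.50

ε = (∂Q_x/∂P_y)·(P_y/Q_x) ⇒ ∂Q_x/∂P_y = ε·Q_x/P_y = -0.8 × 1955/8 ≈ -195.50.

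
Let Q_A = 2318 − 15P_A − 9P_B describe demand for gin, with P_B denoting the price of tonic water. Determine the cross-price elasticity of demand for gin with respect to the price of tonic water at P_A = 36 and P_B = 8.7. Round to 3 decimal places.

At P_A = 36 and P_B = 8.7: Q_A = 1699.7.
∂Q_A/∂P_B = -9.
ε = (∂Q_A/∂P_B)(P_B/Q_A) = -9 × (8.7/1699.7) ≈ -0.046.
Since ε < 0, gin and tonic water are complements.

-0.046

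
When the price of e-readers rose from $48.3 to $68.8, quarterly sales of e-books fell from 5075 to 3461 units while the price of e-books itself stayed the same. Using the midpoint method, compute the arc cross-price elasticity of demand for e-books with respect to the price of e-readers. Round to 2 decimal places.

ΔQ_A = 3461 − 5075 = -1614; ΔP_B = 68.8 − 48.3 = 20.5.
Midpoints: Q̄_A = 4268.0, P̄_B = 58.55.
ε = (ΔQ_A/Q̄_A)/(ΔP_B/P̄_B) = (-1614/4268.0)/(20.5/58.55) ≈ -1.08.

-1.08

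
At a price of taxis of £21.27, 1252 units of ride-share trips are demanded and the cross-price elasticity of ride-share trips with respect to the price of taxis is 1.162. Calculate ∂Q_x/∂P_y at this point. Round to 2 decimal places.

68.40

ε = (∂Q_x/∂P_y)·(P_y/Q_x) ⇒ ∂Q_x/∂P_y = ε·Q_x/P_y = 1.162 × 1252/21.27 ≈ 68.40.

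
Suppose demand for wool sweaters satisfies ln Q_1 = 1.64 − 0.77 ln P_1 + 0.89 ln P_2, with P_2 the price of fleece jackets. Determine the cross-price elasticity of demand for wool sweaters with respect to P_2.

0.89

In a log-linear (constant-elasticity) demand function, the coefficient on ln P_2 is the cross-price elasticity.
ε = 0.89. Positive, so wool sweaters and fleece jackets are substitutes.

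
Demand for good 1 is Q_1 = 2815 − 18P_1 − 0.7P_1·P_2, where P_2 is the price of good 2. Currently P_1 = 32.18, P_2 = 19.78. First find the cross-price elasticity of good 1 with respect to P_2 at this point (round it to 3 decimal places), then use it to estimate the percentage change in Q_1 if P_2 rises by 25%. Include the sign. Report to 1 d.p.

-6.2%

At P_1 = 32.18, P_2 = 19.78: Q_1 = 1790.196.
∂Q_1/∂P_2 = -0.7P_1 = -22.5260.
ε = (∂Q_1/∂P_2)(P_2/Q_1) = -22.5260 × 19.78/1790.196 ≈ -0.249.
%ΔQ_1 ≈ ε × %ΔP_2 = -0.249 × (25%) = -6.2%.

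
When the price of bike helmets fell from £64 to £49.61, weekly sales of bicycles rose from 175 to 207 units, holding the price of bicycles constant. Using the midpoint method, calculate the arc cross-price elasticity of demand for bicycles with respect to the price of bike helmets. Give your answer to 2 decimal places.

ΔQ_A = 207 − 175 = 32; ΔP_B = 49.61 − 64 = -14.39.
Midpoints: Q̄_A = 191.0, P̄_B = 56.80.
ε = (ΔQ_A/Q̄_A)/(ΔP_B/P̄_B) = (32/191.0)/(-14.39/56.80) ≈ -0.66.

-0.66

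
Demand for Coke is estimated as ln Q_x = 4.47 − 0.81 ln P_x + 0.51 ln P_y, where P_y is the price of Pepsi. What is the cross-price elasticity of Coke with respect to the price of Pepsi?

In a log-linear (constant-elasticity) demand function, the coefficient on ln P_y is the cross-price elasticity.
ε = 0.51. Positive, so Coke and Pepsi are substitutes.

0.51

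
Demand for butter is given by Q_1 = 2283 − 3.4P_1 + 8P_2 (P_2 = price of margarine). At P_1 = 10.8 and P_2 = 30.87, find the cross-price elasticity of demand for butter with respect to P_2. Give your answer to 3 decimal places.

0.099

At P_1 = 10.8 and P_2 = 30.87: Q_1 = 2493.24.
∂Q_1/∂P_2 = 8.
ε = (∂Q_1/∂P_2)(P_2/Q_1) = 8 × (30.87/2493.24) ≈ 0.099.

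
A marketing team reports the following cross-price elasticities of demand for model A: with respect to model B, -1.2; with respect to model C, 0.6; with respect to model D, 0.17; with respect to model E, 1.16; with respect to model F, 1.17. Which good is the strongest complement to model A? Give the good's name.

model B

Complements have ε < 0. The most negative value is -1.2 (model B).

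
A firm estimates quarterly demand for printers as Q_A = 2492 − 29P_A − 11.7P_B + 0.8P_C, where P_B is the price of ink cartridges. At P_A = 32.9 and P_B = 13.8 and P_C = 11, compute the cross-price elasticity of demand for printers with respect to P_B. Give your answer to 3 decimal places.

-0.117

At P_A = 32.9 and P_B = 13.8 and P_C = 11: Q_A = 1385.24.
∂Q_A/∂P_B = -11.7.
ε = (∂Q_A/∂P_B)(P_B/Q_A) = -11.7 × (13.8/1385.24) ≈ -0.117.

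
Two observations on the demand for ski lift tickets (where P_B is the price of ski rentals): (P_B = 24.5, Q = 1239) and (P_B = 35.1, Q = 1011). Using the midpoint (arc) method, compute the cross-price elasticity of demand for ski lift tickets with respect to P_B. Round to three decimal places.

-0.570

ΔQ_A = 1011 − 1239 = -228; ΔP_B = 35.1 − 24.5 = 10.6.
Midpoints: Q̄_A = 1125.0, P̄_B = 29.80.
ε = (ΔQ_A/Q̄_A)/(ΔP_B/P̄_B) = (-228/1125.0)/(10.6/29.80) ≈ -0.570.
ε < 0: ski lift tickets and ski rentals are complements.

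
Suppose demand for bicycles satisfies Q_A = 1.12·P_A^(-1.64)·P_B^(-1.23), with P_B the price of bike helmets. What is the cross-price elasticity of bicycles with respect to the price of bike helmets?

-1.23

In a log-linear (constant-elasticity) demand function, the coefficient on the exponent of P_B is the cross-price elasticity.
ε = -1.23. Negative, so bicycles and bike helmets are complements.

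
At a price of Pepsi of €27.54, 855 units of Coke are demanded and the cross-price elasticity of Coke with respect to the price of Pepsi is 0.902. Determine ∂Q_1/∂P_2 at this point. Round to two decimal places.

ε = (∂Q_1/∂P_2)·(P_2/Q_1) ⇒ ∂Q_1/∂P_2 = ε·Q_1/P_2 = 0.902 × 855/27.54 ≈ 28.00.

28.00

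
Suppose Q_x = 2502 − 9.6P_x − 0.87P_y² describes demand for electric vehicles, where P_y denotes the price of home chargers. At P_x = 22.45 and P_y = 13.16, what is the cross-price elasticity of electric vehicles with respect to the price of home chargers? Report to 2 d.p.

-0.14

At P_x = 22.45 and P_y = 13.16: Q_x = 2135.809.
∂Q_x/∂P_y = -1.74P_y = -1.74(13.16) = -22.8984.
ε = (∂Q_x/∂P_y)(P_y/Q_x) = -22.8984 × (13.16/2135.809) ≈ -0.14.
ε < 0: complements.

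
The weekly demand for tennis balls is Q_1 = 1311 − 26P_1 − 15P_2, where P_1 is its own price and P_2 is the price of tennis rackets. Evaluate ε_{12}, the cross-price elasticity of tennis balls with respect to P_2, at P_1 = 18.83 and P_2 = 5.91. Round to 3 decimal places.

At P_1 = 18.83 and P_2 = 5.91: Q_1 = 732.77.
∂Q_1/∂P_2 = -15.
ε = (∂Q_1/∂P_2)(P_2/Q_1) = -15 × (5.91/732.77) ≈ -0.121.

-0.121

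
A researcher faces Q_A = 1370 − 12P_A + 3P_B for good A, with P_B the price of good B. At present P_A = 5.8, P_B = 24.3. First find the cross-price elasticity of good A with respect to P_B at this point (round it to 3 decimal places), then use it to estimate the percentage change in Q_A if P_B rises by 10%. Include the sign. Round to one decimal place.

0.5%

At P_A = 5.8, P_B = 24.3: Q_A = 1373.3.
∂Q_A/∂P_B = 3.
ε = (∂Q_A/∂P_B)(P_B/Q_A) = 3.0000 × 24.3/1373.3 ≈ 0.053.
%ΔQ_A ≈ ε × %ΔP_B = 0.053 × (10%) = 0.5%.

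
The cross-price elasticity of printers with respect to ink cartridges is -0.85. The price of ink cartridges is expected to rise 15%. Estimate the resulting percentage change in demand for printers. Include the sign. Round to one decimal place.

%ΔQ ≈ ε × %ΔP of ink cartridges = -0.85 × (15%) = -12.8%.
Demand for printers falls by about 12.8%.

-12.8%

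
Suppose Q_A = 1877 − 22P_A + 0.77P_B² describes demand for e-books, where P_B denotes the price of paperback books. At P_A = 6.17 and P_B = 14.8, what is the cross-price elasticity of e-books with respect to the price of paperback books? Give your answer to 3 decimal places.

At P_A = 6.17 and P_B = 14.8: Q_A = 1909.921.
∂Q_A/∂P_B = 1.54P_B = 1.54(14.8) = 22.7920.
ε = (∂Q_A/∂P_B)(P_B/Q_A) = 22.7920 × (14.8/1909.921) ≈ 0.177.
ε > 0: substitutes.

0.177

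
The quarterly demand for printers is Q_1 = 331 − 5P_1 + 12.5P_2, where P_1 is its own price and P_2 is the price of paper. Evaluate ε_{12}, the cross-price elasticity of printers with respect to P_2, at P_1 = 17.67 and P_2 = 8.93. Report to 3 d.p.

0.315

At P_1 = 17.67 and P_2 = 8.93: Q_1 = 354.275.
∂Q_1/∂P_2 = 12.5.
ε = (∂Q_1/∂P_2)(P_2/Q_1) = 12.5 × (8.93/354.275) ≈ 0.315.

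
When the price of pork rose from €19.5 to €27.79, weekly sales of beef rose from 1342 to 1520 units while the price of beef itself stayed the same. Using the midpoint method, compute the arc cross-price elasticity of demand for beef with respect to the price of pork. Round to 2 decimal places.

0.35

ΔQ_A = 1520 − 1342 = 178; ΔP_B = 27.79 − 19.5 = 8.29.
Midpoints: Q̄_A = 1431.0, P̄_B = 23.64.
ε = (ΔQ_A/Q̄_A)/(ΔP_B/P̄_B) = (178/1431.0)/(8.29/23.64) ≈ 0.35.
ε > 0: beef and pork are substitutes.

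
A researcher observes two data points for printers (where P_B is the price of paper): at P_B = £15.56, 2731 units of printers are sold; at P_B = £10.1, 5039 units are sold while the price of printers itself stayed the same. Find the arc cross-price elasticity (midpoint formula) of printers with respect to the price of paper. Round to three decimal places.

ΔQ_A = 5039 − 2731 = 2308; ΔP_B = 10.1 − 15.56 = -5.46.
Midpoints: Q̄_A = 3885.0, P̄_B = 12.83.
ε = (ΔQ_A/Q̄_A)/(ΔP_B/P̄_B) = (2308/3885.0)/(-5.46/12.83) ≈ -1.396.
ε < 0: printers and paper are complements.

-1.396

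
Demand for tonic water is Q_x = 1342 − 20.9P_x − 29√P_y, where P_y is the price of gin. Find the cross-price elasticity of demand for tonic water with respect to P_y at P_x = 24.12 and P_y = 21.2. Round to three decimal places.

At P_x = 24.12 and P_y = 21.2: Q_x = 704.366.
∂Q_x/∂P_y = -29/(2√P_y) = -29/(2√21.2) = -3.1492.
ε = (∂Q_x/∂P_y)(P_y/Q_x) = -3.1492 × (21.2/704.366) ≈ -0.095.

-0.095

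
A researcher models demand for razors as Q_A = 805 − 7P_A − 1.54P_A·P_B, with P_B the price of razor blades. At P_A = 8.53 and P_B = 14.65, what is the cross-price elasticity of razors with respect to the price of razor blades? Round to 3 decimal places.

At P_A = 8.53 and P_B = 14.65: Q_A = 552.845.
∂Q_A/∂P_B = -1.54P_A = -1.54(8.53) = -13.1362.
ε = (∂Q_A/∂P_B)(P_B/Q_A) = -13.1362 × (14.65/552.845) ≈ -0.348.

-0.348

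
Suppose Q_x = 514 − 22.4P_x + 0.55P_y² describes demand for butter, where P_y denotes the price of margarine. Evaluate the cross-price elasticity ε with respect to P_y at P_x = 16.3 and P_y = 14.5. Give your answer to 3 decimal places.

0.874

At P_x = 16.3 and P_y = 14.5: Q_x = 264.517.
∂Q_x/∂P_y = 1.1P_y = 1.1(14.5) = 15.9500.
ε = (∂Q_x/∂P_y)(P_y/Q_x) = 15.9500 × (14.5/264.517) ≈ 0.874.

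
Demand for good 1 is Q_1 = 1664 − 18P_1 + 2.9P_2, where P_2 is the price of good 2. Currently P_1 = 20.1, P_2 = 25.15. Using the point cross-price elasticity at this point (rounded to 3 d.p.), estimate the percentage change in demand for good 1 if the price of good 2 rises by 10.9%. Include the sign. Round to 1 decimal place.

0.6%

At P_1 = 20.1, P_2 = 25.15: Q_1 = 1375.135.
∂Q_1/∂P_2 = 2.9.
ε = (∂Q_1/∂P_2)(P_2/Q_1) = 2.9000 × 25.15/1375.135 ≈ 0.053.
%ΔQ_1 ≈ ε × %ΔP_2 = 0.053 × (10.9%) = 0.6%.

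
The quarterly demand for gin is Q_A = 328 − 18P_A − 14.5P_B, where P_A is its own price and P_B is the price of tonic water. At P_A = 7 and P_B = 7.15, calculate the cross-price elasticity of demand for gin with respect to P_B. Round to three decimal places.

At P_A = 7 and P_B = 7.15: Q_A = 98.325.
∂Q_A/∂P_B = -14.5.
ε = (∂Q_A/∂P_B)(P_B/Q_A) = -14.5 × (7.15/98.325) ≈ -1.054.
Since ε < 0, gin and tonic water are complements.

-1.054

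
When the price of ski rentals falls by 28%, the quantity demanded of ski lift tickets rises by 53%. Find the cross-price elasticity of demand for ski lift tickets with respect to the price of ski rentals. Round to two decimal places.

-1.89

ε = (%ΔQ of ski lift tickets) / (%ΔP of ski rentals) = (53%) / (-28%) ≈ -1.89.
Negative cross-price elasticity: complements.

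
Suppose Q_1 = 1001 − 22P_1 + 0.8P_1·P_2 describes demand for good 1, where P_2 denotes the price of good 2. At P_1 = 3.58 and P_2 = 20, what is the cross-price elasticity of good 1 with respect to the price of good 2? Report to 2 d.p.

At P_1 = 3.58 and P_2 = 20: Q_1 = 979.52.
∂Q_1/∂P_2 = 0.8P_1 = 0.8(3.58) = 2.8640.
ε = (∂Q_1/∂P_2)(P_2/Q_1) = 2.8640 × (20/979.52) ≈ 0.06.
ε > 0: substitutes.

0.06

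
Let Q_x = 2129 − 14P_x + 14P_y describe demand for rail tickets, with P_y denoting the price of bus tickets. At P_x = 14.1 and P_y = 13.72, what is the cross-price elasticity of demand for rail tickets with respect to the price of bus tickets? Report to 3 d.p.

At P_x = 14.1 and P_y = 13.72: Q_x = 2123.68.
∂Q_x/∂P_y = 14.
ε = (∂Q_x/∂P_y)(P_y/Q_x) = 14 × (13.72/2123.68) ≈ 0.090.
Since ε > 0, rail tickets and bus tickets are substitutes.

0.090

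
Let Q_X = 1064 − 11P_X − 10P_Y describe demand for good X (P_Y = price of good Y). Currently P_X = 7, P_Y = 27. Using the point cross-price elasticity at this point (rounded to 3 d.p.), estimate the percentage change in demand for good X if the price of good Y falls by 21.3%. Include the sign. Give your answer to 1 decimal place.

8.0%

At P_X = 7, P_Y = 27: Q_X = 717.
∂Q_X/∂P_Y = -10.
ε = (∂Q_X/∂P_Y)(P_Y/Q_X) = -10.0000 × 27/717 ≈ -0.377.
%ΔQ_X ≈ ε × %ΔP_Y = -0.377 × (-21.3%) = 8.0%.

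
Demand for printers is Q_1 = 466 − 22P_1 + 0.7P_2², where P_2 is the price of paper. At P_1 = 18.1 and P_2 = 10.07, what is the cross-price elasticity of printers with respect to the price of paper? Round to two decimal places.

1.02

At P_1 = 18.1 and P_2 = 10.07: Q_1 = 138.783.
∂Q_1/∂P_2 = 1.4P_2 = 1.4(10.07) = 14.0980.
ε = (∂Q_1/∂P_2)(P_2/Q_1) = 14.0980 × (10.07/138.783) ≈ 1.02.
ε > 0: substitutes.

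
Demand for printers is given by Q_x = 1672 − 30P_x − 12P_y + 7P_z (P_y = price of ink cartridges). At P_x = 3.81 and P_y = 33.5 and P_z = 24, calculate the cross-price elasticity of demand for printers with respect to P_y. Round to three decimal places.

-0.304

At P_x = 3.81 and P_y = 33.5 and P_z = 24: Q_x = 1323.7.
∂Q_x/∂P_y = -12.
ε = (∂Q_x/∂P_y)(P_y/Q_x) = -12 × (33.5/1323.7) ≈ -0.304.
Since ε < 0, printers and ink cartridges are complements.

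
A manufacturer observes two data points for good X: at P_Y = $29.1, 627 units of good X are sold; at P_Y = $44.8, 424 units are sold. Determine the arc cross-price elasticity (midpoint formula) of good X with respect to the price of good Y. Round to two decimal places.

ΔQ_X = 424 − 627 = -203; ΔP_Y = 44.8 − 29.1 = 15.7.
Midpoints: Q̄_X = 525.5, P̄_Y = 36.95.
ε = (ΔQ_X/Q̄_X)/(ΔP_Y/P̄_Y) = (-203/525.5)/(15.7/36.95) ≈ -0.91.
ε < 0: good X and good Y are complements.

-0.91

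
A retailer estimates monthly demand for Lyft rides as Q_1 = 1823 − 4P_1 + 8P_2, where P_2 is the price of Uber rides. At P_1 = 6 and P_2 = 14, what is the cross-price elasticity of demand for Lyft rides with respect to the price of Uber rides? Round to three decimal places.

0.059

At P_1 = 6 and P_2 = 14: Q_1 = 1911.
∂Q_1/∂P_2 = 8.
ε = (∂Q_1/∂P_2)(P_2/Q_1) = 8 × (14/1911) ≈ 0.059.
Since ε > 0, Lyft rides and Uber rides are substitutes.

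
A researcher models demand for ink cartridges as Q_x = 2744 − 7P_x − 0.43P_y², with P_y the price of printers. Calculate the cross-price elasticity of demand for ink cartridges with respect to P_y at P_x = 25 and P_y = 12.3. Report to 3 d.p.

-0.052

At P_x = 25 and P_y = 12.3: Q_x = 2503.945.
∂Q_x/∂P_y = -0.86P_y = -0.86(12.3) = -10.5780.
ε = (∂Q_x/∂P_y)(P_y/Q_x) = -10.5780 × (12.3/2503.945) ≈ -0.052.
ε < 0: complements.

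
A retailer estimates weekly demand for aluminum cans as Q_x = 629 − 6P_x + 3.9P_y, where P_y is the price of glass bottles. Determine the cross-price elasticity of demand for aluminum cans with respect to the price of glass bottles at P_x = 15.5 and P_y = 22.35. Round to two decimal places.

0.14

At P_x = 15.5 and P_y = 22.35: Q_x = 623.165.
∂Q_x/∂P_y = 3.9.
ε = (∂Q_x/∂P_y)(P_y/Q_x) = 3.9 × (22.35/623.165) ≈ 0.14.
Since ε > 0, aluminum cans and glass bottles are substitutes.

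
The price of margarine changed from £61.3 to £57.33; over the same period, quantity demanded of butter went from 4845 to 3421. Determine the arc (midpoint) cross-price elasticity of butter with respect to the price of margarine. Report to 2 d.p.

5.15

ΔQ_A = 3421 − 4845 = -1424; ΔP_B = 57.33 − 61.3 = -3.97.
Midpoints: Q̄_A = 4133.0, P̄_B = 59.31.
ε = (ΔQ_A/Q̄_A)/(ΔP_B/P̄_B) = (-1424/4133.0)/(-3.97/59.31) ≈ 5.15.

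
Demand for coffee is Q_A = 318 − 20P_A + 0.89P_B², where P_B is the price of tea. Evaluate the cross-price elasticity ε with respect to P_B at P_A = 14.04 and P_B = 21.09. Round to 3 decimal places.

At P_A = 14.04 and P_B = 21.09: Q_A = 433.061.
∂Q_A/∂P_B = 1.78P_B = 1.78(21.09) = 37.5402.
ε = (∂Q_A/∂P_B)(P_B/Q_A) = 37.5402 × (21.09/433.061) ≈ 1.828.

1.828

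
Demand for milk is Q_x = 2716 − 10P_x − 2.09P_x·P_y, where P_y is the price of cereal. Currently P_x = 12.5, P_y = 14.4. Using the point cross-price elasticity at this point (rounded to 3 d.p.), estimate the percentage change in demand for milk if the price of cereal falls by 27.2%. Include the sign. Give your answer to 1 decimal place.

At P_x = 12.5, P_y = 14.4: Q_x = 2214.8.
∂Q_x/∂P_y = -2.09P_x = -26.1250.
ε = (∂Q_x/∂P_y)(P_y/Q_x) = -26.1250 × 14.4/2214.8 ≈ -0.170.
%ΔQ_x ≈ ε × %ΔP_y = -0.170 × (-27.2%) = 4.6%.

4.6%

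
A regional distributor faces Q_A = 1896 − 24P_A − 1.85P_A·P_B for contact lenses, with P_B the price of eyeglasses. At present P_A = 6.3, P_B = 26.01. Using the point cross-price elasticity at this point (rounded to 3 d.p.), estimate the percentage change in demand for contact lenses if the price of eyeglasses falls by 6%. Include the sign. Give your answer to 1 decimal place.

1.3%

At P_A = 6.3, P_B = 26.01: Q_A = 1441.653.
∂Q_A/∂P_B = -1.85P_A = -11.6550.
ε = (∂Q_A/∂P_B)(P_B/Q_A) = -11.6550 × 26.01/1441.653 ≈ -0.210.
%ΔQ_A ≈ ε × %ΔP_B = -0.210 × (-6%) = 1.3%.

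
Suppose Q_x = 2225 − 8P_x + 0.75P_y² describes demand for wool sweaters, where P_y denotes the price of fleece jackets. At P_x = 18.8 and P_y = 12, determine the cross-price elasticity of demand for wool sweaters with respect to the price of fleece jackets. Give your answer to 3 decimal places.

0.099

At P_x = 18.8 and P_y = 12: Q_x = 2182.6.
∂Q_x/∂P_y = 1.5P_y = 1.5(12) = 18.0000.
ε = (∂Q_x/∂P_y)(P_y/Q_x) = 18.0000 × (12/2182.6) ≈ 0.099.
ε > 0: substitutes.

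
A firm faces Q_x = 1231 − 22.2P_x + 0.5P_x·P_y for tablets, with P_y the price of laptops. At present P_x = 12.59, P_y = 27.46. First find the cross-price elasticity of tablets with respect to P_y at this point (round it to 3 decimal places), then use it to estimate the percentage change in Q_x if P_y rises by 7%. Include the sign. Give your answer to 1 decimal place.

1.1%

At P_x = 12.59, P_y = 27.46: Q_x = 1124.363.
∂Q_x/∂P_y = 0.5P_x = 6.2950.
ε = (∂Q_x/∂P_y)(P_y/Q_x) = 6.2950 × 27.46/1124.363 ≈ 0.154.
%ΔQ_x ≈ ε × %ΔP_y = 0.154 × (7%) = 1.1%.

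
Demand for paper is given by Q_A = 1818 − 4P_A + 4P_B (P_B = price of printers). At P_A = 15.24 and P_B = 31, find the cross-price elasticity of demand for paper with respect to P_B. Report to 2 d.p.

0.07

At P_A = 15.24 and P_B = 31: Q_A = 1881.04.
∂Q_A/∂P_B = 4.
ε = (∂Q_A/∂P_B)(P_B/Q_A) = 4 × (31/1881.04) ≈ 0.07.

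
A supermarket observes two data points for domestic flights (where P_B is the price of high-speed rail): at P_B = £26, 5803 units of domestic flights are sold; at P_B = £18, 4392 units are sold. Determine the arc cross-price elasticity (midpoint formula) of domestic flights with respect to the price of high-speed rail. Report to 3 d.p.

ΔQ_A = 4392 − 5803 = -1411; ΔP_B = 18 − 26 = -8.
Midpoints: Q̄_A = 5097.5, P̄_B = 22.00.
ε = (ΔQ_A/Q̄_A)/(ΔP_B/P̄_B) = (-1411/5097.5)/(-8/22.00) ≈ 0.761.

0.761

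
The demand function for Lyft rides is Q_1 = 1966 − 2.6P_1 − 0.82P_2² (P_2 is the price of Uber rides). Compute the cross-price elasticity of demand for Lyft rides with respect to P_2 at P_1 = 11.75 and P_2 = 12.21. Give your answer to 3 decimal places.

-0.135

At P_1 = 11.75 and P_2 = 12.21: Q_1 = 1813.201.
∂Q_1/∂P_2 = -1.64P_2 = -1.64(12.21) = -20.0244.
ε = (∂Q_1/∂P_2)(P_2/Q_1) = -20.0244 × (12.21/1813.201) ≈ -0.135.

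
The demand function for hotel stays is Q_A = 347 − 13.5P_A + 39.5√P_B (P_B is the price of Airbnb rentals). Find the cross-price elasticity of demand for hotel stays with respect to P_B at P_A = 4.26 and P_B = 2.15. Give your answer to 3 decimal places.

0.083

At P_A = 4.26 and P_B = 2.15: Q_A = 347.408.
∂Q_A/∂P_B = 39.5/(2√P_B) = 39.5/(2√2.15) = 13.4694.
ε = (∂Q_A/∂P_B)(P_B/Q_A) = 13.4694 × (2.15/347.408) ≈ 0.083.
ε > 0: substitutes.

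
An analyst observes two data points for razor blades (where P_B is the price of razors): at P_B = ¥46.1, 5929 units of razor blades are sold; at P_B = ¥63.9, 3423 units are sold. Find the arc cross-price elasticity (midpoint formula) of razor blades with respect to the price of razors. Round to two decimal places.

ΔQ_A = 3423 − 5929 = -2506; ΔP_B = 63.9 − 46.1 = 17.8.
Midpoints: Q̄_A = 4676.0, P̄_B = 55.00.
ε = (ΔQ_A/Q̄_A)/(ΔP_B/P̄_B) = (-2506/4676.0)/(17.8/55.00) ≈ -1.66.

-1.66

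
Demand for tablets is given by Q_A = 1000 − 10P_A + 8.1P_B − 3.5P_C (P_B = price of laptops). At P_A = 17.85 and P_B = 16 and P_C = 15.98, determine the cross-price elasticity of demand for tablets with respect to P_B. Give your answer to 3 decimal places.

0.145

At P_A = 17.85 and P_B = 16 and P_C = 15.98: Q_A = 895.17.
∂Q_A/∂P_B = 8.1.
ε = (∂Q_A/∂P_B)(P_B/Q_A) = 8.1 × (16/895.17) ≈ 0.145.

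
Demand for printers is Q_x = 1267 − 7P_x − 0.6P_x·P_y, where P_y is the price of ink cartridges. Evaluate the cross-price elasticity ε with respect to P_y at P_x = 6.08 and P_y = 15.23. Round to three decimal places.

-0.048

At P_x = 6.08 and P_y = 15.23: Q_x = 1168.881.
∂Q_x/∂P_y = -0.6P_x = -0.6(6.08) = -3.6480.
ε = (∂Q_x/∂P_y)(P_y/Q_x) = -3.6480 × (15.23/1168.881) ≈ -0.048.
ε < 0: complements.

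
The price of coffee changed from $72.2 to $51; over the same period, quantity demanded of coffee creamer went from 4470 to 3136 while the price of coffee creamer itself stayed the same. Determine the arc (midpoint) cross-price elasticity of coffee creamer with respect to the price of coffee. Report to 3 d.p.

ΔQ_A = 3136 − 4470 = -1334; ΔP_B = 51 − 72.2 = -21.2.
Midpoints: Q̄_A = 3803.0, P̄_B = 61.60.
ε = (ΔQ_A/Q̄_A)/(ΔP_B/P̄_B) = (-1334/3803.0)/(-21.2/61.60) ≈ 1.019.

1.019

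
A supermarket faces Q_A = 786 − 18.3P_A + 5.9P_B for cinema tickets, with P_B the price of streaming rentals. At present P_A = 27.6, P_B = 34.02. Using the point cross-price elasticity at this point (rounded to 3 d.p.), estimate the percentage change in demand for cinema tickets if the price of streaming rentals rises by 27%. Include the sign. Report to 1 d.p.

11.3%

At P_A = 27.6, P_B = 34.02: Q_A = 481.638.
∂Q_A/∂P_B = 5.9.
ε = (∂Q_A/∂P_B)(P_B/Q_A) = 5.9000 × 34.02/481.638 ≈ 0.417.
%ΔQ_A ≈ ε × %ΔP_B = 0.417 × (27%) = 11.3%.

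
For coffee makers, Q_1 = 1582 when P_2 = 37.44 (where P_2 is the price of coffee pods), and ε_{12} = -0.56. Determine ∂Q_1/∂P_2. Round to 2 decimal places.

ε = (∂Q_1/∂P_2)·(P_2/Q_1) ⇒ ∂Q_1/∂P_2 = ε·Q_1/P_2 = -0.56 × 1582/37.44 ≈ -23.66.

-23.66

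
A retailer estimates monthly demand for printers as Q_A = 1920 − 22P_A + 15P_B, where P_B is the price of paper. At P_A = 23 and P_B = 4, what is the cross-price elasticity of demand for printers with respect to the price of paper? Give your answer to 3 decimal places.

0.041

At P_A = 23 and P_B = 4: Q_A = 1474.
∂Q_A/∂P_B = 15.
ε = (∂Q_A/∂P_B)(P_B/Q_A) = 15 × (4/1474) ≈ 0.041.
Since ε > 0, printers and paper are substitutes.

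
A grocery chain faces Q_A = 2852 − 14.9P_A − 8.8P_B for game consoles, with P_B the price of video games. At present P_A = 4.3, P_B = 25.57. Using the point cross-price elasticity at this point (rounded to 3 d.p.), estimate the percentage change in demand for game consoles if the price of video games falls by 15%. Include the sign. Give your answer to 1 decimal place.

1.3%

At P_A = 4.3, P_B = 25.57: Q_A = 2562.914.
∂Q_A/∂P_B = -8.8.
ε = (∂Q_A/∂P_B)(P_B/Q_A) = -8.8000 × 25.57/2562.914 ≈ -0.088.
%ΔQ_A ≈ ε × %ΔP_B = -0.088 × (-15%) = 1.3%.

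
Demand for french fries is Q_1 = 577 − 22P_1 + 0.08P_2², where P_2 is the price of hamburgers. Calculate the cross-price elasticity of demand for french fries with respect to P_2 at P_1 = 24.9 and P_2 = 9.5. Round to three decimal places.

At P_1 = 24.9 and P_2 = 9.5: Q_1 = 36.42.
∂Q_1/∂P_2 = 0.16P_2 = 0.16(9.5) = 1.5200.
ε = (∂Q_1/∂P_2)(P_2/Q_1) = 1.5200 × (9.5/36.42) ≈ 0.396.
ε > 0: substitutes.

0.396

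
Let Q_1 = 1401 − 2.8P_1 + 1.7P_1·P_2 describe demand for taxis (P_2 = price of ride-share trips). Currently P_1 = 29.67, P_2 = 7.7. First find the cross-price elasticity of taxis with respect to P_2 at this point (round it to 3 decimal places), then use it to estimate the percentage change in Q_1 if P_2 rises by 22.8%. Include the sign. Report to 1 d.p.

5.2%

At P_1 = 29.67, P_2 = 7.7: Q_1 = 1706.304.
∂Q_1/∂P_2 = 1.7P_1 = 50.4390.
ε = (∂Q_1/∂P_2)(P_2/Q_1) = 50.4390 × 7.7/1706.304 ≈ 0.228.
%ΔQ_1 ≈ ε × %ΔP_2 = 0.228 × (22.8%) = 5.2%.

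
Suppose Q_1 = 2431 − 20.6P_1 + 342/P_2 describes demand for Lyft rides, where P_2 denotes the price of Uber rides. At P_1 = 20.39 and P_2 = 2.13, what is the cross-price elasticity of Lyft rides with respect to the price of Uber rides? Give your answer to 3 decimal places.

-0.074

At P_1 = 20.39 and P_2 = 2.13: Q_1 = 2171.529.
∂Q_1/∂P_2 = −342/P_2² = -75.3819.
ε = (∂Q_1/∂P_2)(P_2/Q_1) = -75.3819 × (2.13/2171.529) ≈ -0.074.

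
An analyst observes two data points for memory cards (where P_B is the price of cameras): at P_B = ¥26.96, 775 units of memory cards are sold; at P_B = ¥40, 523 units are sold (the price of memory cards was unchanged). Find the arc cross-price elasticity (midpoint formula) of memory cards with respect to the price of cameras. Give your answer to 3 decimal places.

-0.997

ΔQ_A = 523 − 775 = -252; ΔP_B = 40 − 26.96 = 13.04.
Midpoints: Q̄_A = 649.0, P̄_B = 33.48.
ε = (ΔQ_A/Q̄_A)/(ΔP_B/P̄_B) = (-252/649.0)/(13.04/33.48) ≈ -0.997.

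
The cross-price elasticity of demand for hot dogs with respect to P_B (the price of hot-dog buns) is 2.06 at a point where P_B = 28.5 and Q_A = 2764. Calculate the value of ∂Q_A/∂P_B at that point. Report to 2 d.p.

199.78

ε = (∂Q_A/∂P_B)·(P_B/Q_A) ⇒ ∂Q_A/∂P_B = ε·Q_A/P_B = 2.06 × 2764/28.5 ≈ 199.78.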